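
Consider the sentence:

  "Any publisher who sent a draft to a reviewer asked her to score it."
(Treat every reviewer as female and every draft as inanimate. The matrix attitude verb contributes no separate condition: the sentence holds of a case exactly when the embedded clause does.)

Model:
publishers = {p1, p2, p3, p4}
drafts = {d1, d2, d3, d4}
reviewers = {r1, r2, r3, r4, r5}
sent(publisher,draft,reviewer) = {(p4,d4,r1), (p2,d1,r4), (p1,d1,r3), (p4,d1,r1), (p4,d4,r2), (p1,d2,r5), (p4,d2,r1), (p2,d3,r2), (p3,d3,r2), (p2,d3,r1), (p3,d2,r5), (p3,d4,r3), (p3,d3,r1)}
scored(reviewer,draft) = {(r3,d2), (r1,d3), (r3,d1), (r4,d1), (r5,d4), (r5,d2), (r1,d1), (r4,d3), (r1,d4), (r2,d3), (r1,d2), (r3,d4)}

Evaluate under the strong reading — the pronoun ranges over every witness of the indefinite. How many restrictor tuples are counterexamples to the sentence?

1

"her" takes "a reviewer" as antecedent and "it" takes "a draft"; both are donkey pronouns co-varying with the restrictor.
Strong reading: for every (p,d,r) with sent(p,d,r), scored(r,d).
Restrictor triples: (p1,d1,r3)→scored(r3,d1) ✓  (p1,d2,r5)→scored(r5,d2) ✓  (p2,d1,r4)→scored(r4,d1) ✓  (p2,d3,r1)→scored(r1,d3) ✓  (p2,d3,r2)→scored(r2,d3) ✓  (p3,d2,r5)→scored(r5,d2) ✓  (p3,d3,r1)→scored(r1,d3) ✓  (p3,d3,r2)→scored(r2,d3) ✓  (p3,d4,r3)→scored(r3,d4) ✓  (p4,d1,r1)→scored(r1,d1) ✓  (p4,d2,r1)→scored(r1,d2) ✓  (p4,d4,r1)→scored(r1,d4) ✓  (p4,d4,r2)→scored(r2,d4) ✗
Counterexamples (restrictor triples failing the scope): 1.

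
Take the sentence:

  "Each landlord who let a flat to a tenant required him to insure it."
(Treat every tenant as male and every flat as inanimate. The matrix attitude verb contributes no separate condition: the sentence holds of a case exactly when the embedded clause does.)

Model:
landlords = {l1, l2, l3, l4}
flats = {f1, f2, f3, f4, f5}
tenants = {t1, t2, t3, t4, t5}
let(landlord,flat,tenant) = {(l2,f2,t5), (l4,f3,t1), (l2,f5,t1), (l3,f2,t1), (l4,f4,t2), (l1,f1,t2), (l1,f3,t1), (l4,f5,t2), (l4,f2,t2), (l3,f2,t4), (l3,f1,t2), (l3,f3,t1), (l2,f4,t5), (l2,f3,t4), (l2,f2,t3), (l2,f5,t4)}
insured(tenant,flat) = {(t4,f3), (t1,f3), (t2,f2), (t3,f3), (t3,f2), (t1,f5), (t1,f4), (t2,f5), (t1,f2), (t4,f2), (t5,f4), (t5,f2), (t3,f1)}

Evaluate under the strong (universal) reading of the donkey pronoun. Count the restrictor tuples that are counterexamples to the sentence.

"him" takes "a tenant" as antecedent and "it" takes "a flat"; both are donkey pronouns co-varying with the restrictor.
Strong reading: for every (l,f,t) with let(l,f,t), insured(t,f).
Restrictor triples: (l1,f1,t2)→insured(t2,f1) ✗  (l1,f3,t1)→insured(t1,f3) ✓  (l2,f2,t3)→insured(t3,f2) ✓  (l2,f2,t5)→insured(t5,f2) ✓  (l2,f3,t4)→insured(t4,f3) ✓  (l2,f4,t5)→insured(t5,f4) ✓  (l2,f5,t1)→insured(t1,f5) ✓  (l2,f5,t4)→insured(t4,f5) ✗  (l3,f1,t2)→insured(t2,f1) ✗  (l3,f2,t1)→insured(t1,f2) ✓  (l3,f2,t4)→insured(t4,f2) ✓  (l3,f3,t1)→insured(t1,f3) ✓  (l4,f2,t2)→insured(t2,f2) ✓  (l4,f3,t1)→insured(t1,f3) ✓  (l4,f4,t2)→insured(t2,f4) ✗  (l4,f5,t2)→insured(t2,f5) ✓
Counterexamples (restrictor triples failing the scope): 4.

4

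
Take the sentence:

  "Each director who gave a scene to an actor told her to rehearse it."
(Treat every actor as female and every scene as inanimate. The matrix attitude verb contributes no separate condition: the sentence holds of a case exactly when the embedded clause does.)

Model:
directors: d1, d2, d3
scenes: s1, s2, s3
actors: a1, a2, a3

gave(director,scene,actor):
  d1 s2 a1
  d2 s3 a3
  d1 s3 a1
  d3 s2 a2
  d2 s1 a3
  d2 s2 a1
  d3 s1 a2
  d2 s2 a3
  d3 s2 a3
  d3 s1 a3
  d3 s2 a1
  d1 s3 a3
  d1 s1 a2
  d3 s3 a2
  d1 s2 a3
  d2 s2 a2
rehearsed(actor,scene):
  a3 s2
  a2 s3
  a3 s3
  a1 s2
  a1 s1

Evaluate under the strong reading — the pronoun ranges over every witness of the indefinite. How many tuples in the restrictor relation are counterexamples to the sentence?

"her" takes "an actor" as antecedent and "it" takes "a scene"; both are donkey pronouns co-varying with the restrictor.
Strong reading: for every (d,s,a) with gave(d,s,a), rehearsed(a,s).
Restrictor triples: (d1,s1,a2)→rehearsed(a2,s1) ✗  (d1,s2,a1)→rehearsed(a1,s2) ✓  (d1,s2,a3)→rehearsed(a3,s2) ✓  (d1,s3,a1)→rehearsed(a1,s3) ✗  (d1,s3,a3)→rehearsed(a3,s3) ✓  (d2,s1,a3)→rehearsed(a3,s1) ✗  (d2,s2,a1)→rehearsed(a1,s2) ✓  (d2,s2,a2)→rehearsed(a2,s2) ✗  (d2,s2,a3)→rehearsed(a3,s2) ✓  (d2,s3,a3)→rehearsed(a3,s3) ✓  (d3,s1,a2)→rehearsed(a2,s1) ✗  (d3,s1,a3)→rehearsed(a3,s1) ✗  (d3,s2,a1)→rehearsed(a1,s2) ✓  (d3,s2,a2)→rehearsed(a2,s2) ✗  (d3,s2,a3)→rehearsed(a3,s2) ✓  (d3,s3,a2)→rehearsed(a2,s3) ✓
Counterexamples (restrictor triples failing the scope): 7.

7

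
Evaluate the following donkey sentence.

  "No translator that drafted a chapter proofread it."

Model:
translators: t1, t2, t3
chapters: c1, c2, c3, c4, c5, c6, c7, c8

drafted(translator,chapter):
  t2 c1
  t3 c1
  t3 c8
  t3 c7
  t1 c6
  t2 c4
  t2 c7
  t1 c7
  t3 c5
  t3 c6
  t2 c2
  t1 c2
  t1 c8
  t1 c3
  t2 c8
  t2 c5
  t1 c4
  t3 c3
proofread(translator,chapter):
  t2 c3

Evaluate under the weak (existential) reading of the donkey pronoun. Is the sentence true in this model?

"it" takes "a chapter" as antecedent — a donkey pronoun bound across the clause boundary.
Truth condition: for no (t,c) with drafted(t,c) does proofread(t,c) hold.
Restrictor pairs — does the scope hold? (t1,c2):fails  (t1,c3):fails  (t1,c4):fails  (t1,c6):fails  (t1,c7):fails  (t1,c8):fails  (t2,c1):fails  (t2,c2):fails  (t2,c4):fails  (t2,c5):fails  (t2,c7):fails  (t2,c8):fails  (t3,c1):fails  (t3,c3):fails  (t3,c5):fails  (t3,c6):fails  (t3,c7):fails  (t3,c8):fails
Scope holds for no restrictor pair, so the sentence is true.

True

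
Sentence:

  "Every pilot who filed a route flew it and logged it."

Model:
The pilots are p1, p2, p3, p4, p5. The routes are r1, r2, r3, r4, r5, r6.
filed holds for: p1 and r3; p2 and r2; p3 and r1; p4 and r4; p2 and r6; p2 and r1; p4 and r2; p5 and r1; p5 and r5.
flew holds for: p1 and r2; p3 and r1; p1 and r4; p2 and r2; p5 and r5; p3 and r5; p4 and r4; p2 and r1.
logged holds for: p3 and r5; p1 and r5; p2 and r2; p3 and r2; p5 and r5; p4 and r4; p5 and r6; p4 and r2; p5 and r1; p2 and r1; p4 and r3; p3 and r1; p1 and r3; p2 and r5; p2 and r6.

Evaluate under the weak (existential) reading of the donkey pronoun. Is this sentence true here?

"it" takes "a route" as antecedent — a donkey pronoun bound across the clause boundary.
Weak reading: every pilot p with some filed-route has at least one filed-route r such that flew(p,r) ∧ logged(p,r).
Per pilot: p1:✗  p2:✓  p3:✓  p4:✓  p5:✓
p1 has no witness among its filed-routes.

False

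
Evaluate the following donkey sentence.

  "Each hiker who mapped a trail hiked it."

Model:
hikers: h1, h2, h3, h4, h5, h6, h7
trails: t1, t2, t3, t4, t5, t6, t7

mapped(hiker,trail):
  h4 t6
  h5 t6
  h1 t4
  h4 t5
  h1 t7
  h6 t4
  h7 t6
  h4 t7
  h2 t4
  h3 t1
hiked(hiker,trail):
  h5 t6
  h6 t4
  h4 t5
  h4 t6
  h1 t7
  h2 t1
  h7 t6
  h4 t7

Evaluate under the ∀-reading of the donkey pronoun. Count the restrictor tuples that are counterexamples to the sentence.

3

"it" takes "a trail" as antecedent — a donkey pronoun bound across the clause boundary.
Strong reading: for every (h,t) with mapped(h,t), hiked(h,t).
Restrictor pairs: (h1,t4) ✗  (h1,t7) ✓  (h2,t4) ✗  (h3,t1) ✗  (h4,t5) ✓  (h4,t6) ✓  (h4,t7) ✓  (h5,t6) ✓  (h6,t4) ✓  (h7,t6) ✓
Counterexamples (restrictor pairs failing the scope): 3.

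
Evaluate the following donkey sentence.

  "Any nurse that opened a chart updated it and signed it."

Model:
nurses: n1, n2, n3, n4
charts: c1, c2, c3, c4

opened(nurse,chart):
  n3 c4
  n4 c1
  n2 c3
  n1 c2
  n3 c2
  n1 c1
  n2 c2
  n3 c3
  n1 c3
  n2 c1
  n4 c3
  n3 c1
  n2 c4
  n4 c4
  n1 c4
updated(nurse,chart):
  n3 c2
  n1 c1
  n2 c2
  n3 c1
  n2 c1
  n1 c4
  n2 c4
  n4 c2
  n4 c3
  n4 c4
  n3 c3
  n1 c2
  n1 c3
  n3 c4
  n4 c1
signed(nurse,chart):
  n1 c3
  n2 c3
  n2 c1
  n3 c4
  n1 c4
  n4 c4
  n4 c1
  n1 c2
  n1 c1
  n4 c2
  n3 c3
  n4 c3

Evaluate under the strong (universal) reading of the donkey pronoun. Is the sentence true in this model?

"it" takes "a chart" as antecedent — a donkey pronoun bound across the clause boundary.
Strong reading: for every (n,c) with opened(n,c), updated(n,c) ∧ signed(n,c).
Restrictor pairs: (n1,c1) ✓  (n1,c2) ✓  (n1,c3) ✓  (n1,c4) ✓  (n2,c1) ✓  (n2,c2) ✗  (n2,c3) ✗  (n2,c4) ✗  (n3,c1) ✗  (n3,c2) ✗  (n3,c3) ✓  (n3,c4) ✓  (n4,c1) ✓  (n4,c3) ✓  (n4,c4) ✓
Counterexample: (n2,c2) is in opened but fails the scope.

False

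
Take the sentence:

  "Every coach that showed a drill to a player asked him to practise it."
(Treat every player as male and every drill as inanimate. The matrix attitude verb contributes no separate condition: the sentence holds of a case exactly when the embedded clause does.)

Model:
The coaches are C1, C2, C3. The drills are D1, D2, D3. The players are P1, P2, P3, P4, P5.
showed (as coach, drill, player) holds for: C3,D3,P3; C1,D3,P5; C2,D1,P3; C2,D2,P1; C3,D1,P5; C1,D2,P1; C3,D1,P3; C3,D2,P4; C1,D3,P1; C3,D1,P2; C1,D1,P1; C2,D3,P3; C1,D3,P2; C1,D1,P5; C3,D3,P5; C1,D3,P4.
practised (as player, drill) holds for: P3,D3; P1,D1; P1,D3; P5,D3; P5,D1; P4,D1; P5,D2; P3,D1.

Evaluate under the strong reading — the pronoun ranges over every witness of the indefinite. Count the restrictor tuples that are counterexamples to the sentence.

6

"him" takes "a player" as antecedent and "it" takes "a drill"; both are donkey pronouns co-varying with the restrictor.
Strong reading: for every (c,d,p) with showed(c,d,p), practised(p,d).
Restrictor triples: (C1,D1,P1)→practised(P1,D1) ✓  (C1,D1,P5)→practised(P5,D1) ✓  (C1,D2,P1)→practised(P1,D2) ✗  (C1,D3,P1)→practised(P1,D3) ✓  (C1,D3,P2)→practised(P2,D3) ✗  (C1,D3,P4)→practised(P4,D3) ✗  (C1,D3,P5)→practised(P5,D3) ✓  (C2,D1,P3)→practised(P3,D1) ✓  (C2,D2,P1)→practised(P1,D2) ✗  (C2,D3,P3)→practised(P3,D3) ✓  (C3,D1,P2)→practised(P2,D1) ✗  (C3,D1,P3)→practised(P3,D1) ✓  (C3,D1,P5)→practised(P5,D1) ✓  (C3,D2,P4)→practised(P4,D2) ✗  (C3,D3,P3)→practised(P3,D3) ✓  (C3,D3,P5)→practised(P5,D3) ✓
Counterexamples (restrictor triples failing the scope): 6.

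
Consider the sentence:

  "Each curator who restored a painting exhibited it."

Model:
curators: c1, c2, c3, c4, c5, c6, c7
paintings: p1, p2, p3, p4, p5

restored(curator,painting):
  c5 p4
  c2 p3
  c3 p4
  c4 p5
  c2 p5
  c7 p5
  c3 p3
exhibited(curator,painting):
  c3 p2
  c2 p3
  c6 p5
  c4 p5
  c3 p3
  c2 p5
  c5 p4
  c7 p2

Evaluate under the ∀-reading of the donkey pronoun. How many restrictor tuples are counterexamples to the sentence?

"it" takes "a painting" as antecedent — a donkey pronoun bound across the clause boundary.
Strong reading: for every (c,p) with restored(c,p), exhibited(c,p).
Restrictor pairs: (c2,p3) ✓  (c2,p5) ✓  (c3,p3) ✓  (c3,p4) ✗  (c4,p5) ✓  (c5,p4) ✓  (c7,p5) ✗
Counterexamples (restrictor pairs failing the scope): 2.

2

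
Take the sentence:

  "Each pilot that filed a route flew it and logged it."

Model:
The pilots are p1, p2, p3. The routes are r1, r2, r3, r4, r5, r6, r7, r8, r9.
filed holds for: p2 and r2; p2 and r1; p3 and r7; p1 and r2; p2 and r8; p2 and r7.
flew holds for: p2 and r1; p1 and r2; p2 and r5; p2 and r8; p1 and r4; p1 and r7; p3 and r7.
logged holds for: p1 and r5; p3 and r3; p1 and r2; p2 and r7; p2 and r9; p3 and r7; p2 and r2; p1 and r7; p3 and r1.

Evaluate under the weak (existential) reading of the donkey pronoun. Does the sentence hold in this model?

"it" takes "a route" as antecedent — a donkey pronoun bound across the clause boundary.
Weak reading: every pilot p with some filed-route has at least one filed-route r such that flew(p,r) ∧ logged(p,r).
Per pilot: p1:✓  p2:✗  p3:✓
p2 has no witness among its filed-routes.

False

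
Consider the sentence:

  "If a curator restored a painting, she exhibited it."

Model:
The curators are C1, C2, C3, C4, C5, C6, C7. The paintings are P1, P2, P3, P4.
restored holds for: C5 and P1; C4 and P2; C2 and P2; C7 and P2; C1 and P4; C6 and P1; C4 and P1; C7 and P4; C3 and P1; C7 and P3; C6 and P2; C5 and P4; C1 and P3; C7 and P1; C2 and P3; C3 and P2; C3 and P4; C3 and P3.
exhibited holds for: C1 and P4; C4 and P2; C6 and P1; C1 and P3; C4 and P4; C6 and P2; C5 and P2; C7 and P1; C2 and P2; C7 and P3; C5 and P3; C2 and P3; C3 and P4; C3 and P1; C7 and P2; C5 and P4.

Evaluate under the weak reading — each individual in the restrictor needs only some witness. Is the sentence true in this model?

True

"it" takes "a painting" as antecedent — a donkey pronoun bound across the clause boundary.
Weak reading: every curator c with some restored-painting has at least one restored-painting p such that exhibited(c,p).
Per curator: C1:✓  C2:✓  C3:✓  C4:✓  C5:✓  C6:✓  C7:✓
Every curator in the restrictor has a witness.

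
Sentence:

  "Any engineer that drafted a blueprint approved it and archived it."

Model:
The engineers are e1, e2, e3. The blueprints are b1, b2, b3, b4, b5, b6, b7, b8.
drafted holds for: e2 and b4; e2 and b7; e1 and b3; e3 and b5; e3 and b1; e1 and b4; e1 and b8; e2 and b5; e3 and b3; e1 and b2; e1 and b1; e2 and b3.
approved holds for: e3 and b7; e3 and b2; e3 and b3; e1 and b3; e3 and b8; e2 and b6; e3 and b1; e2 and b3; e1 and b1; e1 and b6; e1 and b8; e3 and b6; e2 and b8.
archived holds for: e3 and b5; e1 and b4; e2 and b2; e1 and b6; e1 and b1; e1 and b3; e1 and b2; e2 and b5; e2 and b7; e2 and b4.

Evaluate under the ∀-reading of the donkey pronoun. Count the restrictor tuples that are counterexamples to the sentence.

10

"it" takes "a blueprint" as antecedent — a donkey pronoun bound across the clause boundary.
Strong reading: for every (e,b) with drafted(e,b), approved(e,b) ∧ archived(e,b).
Restrictor pairs: (e1,b1) ✓  (e1,b2) ✗  (e1,b3) ✓  (e1,b4) ✗  (e1,b8) ✗  (e2,b3) ✗  (e2,b4) ✗  (e2,b5) ✗  (e2,b7) ✗  (e3,b1) ✗  (e3,b3) ✗  (e3,b5) ✗
Counterexamples (restrictor pairs failing the scope): 10.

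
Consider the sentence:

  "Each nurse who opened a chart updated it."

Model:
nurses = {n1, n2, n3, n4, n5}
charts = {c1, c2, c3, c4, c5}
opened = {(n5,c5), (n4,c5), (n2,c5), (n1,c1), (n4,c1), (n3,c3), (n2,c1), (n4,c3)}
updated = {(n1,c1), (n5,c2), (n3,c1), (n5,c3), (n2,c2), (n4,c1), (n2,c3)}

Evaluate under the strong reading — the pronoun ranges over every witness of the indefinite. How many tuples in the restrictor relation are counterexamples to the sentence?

6

"it" takes "a chart" as antecedent — a donkey pronoun bound across the clause boundary.
Strong reading: for every (n,c) with opened(n,c), updated(n,c).
Restrictor pairs: (n1,c1) ✓  (n2,c1) ✗  (n2,c5) ✗  (n3,c3) ✗  (n4,c1) ✓  (n4,c3) ✗  (n4,c5) ✗  (n5,c5) ✗
Counterexamples (restrictor pairs failing the scope): 6.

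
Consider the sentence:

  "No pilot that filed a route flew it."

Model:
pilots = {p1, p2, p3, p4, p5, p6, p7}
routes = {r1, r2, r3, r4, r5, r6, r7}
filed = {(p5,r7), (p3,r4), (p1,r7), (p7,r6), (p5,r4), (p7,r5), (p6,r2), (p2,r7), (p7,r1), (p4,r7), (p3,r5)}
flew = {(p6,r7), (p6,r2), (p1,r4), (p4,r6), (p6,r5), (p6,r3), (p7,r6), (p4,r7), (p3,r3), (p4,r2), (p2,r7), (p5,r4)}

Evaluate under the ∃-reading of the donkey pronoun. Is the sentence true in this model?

False

"it" takes "a route" as antecedent — a donkey pronoun bound across the clause boundary.
Truth condition: for no (p,r) with filed(p,r) does flew(p,r) hold.
Restrictor pairs — does the scope hold? (p1,r7):fails  (p2,r7):holds  (p3,r4):fails  (p3,r5):fails  (p4,r7):holds  (p5,r4):holds  (p5,r7):fails  (p6,r2):holds  (p7,r1):fails  (p7,r5):fails  (p7,r6):holds
Scope holds for 5 pair(s), so the sentence is false.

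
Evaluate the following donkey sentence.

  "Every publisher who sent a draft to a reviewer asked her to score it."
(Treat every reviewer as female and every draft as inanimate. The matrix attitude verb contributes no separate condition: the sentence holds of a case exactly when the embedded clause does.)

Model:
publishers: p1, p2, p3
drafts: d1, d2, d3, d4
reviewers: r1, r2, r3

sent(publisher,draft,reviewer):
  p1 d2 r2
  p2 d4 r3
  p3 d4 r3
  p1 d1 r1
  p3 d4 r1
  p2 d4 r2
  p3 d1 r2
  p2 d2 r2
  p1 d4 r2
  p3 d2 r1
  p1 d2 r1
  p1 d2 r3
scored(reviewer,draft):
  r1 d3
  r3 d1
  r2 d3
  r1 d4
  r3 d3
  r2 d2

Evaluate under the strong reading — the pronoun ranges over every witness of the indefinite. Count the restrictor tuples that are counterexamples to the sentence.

"her" takes "a reviewer" as antecedent and "it" takes "a draft"; both are donkey pronouns co-varying with the restrictor.
Strong reading: for every (p,d,r) with sent(p,d,r), scored(r,d).
Restrictor triples: (p1,d1,r1)→scored(r1,d1) ✗  (p1,d2,r1)→scored(r1,d2) ✗  (p1,d2,r2)→scored(r2,d2) ✓  (p1,d2,r3)→scored(r3,d2) ✗  (p1,d4,r2)→scored(r2,d4) ✗  (p2,d2,r2)→scored(r2,d2) ✓  (p2,d4,r2)→scored(r2,d4) ✗  (p2,d4,r3)→scored(r3,d4) ✗  (p3,d1,r2)→scored(r2,d1) ✗  (p3,d2,r1)→scored(r1,d2) ✗  (p3,d4,r1)→scored(r1,d4) ✓  (p3,d4,r3)→scored(r3,d4) ✗
Counterexamples (restrictor triples failing the scope): 9.

9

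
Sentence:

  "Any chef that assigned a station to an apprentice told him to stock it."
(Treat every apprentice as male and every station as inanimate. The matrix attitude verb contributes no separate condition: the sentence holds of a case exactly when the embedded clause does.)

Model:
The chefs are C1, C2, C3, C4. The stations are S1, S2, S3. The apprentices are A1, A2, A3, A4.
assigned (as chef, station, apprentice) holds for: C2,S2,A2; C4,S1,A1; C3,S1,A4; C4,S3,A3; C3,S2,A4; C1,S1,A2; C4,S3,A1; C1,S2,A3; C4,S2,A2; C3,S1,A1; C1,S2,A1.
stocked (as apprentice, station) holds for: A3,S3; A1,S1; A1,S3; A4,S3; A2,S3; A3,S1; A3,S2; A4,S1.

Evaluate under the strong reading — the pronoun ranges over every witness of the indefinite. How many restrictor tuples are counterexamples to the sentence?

5

"him" takes "an apprentice" as antecedent and "it" takes "a station"; both are donkey pronouns co-varying with the restrictor.
Strong reading: for every (c,s,a) with assigned(c,s,a), stocked(a,s).
Restrictor triples: (C1,S1,A2)→stocked(A2,S1) ✗  (C1,S2,A1)→stocked(A1,S2) ✗  (C1,S2,A3)→stocked(A3,S2) ✓  (C2,S2,A2)→stocked(A2,S2) ✗  (C3,S1,A1)→stocked(A1,S1) ✓  (C3,S1,A4)→stocked(A4,S1) ✓  (C3,S2,A4)→stocked(A4,S2) ✗  (C4,S1,A1)→stocked(A1,S1) ✓  (C4,S2,A2)→stocked(A2,S2) ✗  (C4,S3,A1)→stocked(A1,S3) ✓  (C4,S3,A3)→stocked(A3,S3) ✓
Counterexamples (restrictor triples failing the scope): 5.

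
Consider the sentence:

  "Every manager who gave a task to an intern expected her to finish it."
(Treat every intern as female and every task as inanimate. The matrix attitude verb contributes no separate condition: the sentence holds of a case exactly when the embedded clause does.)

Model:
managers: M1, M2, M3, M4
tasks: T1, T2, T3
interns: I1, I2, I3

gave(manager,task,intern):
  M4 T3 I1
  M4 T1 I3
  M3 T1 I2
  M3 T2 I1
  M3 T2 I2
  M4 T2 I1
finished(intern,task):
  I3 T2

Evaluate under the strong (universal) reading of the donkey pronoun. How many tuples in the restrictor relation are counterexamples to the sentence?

"her" takes "an intern" as antecedent and "it" takes "a task"; both are donkey pronouns co-varying with the restrictor.
Strong reading: for every (m,t,i) with gave(m,t,i), finished(i,t).
Restrictor triples: (M3,T1,I2)→finished(I2,T1) ✗  (M3,T2,I1)→finished(I1,T2) ✗  (M3,T2,I2)→finished(I2,T2) ✗  (M4,T1,I3)→finished(I3,T1) ✗  (M4,T2,I1)→finished(I1,T2) ✗  (M4,T3,I1)→finished(I1,T3) ✗
Counterexamples (restrictor triples failing the scope): 6.

6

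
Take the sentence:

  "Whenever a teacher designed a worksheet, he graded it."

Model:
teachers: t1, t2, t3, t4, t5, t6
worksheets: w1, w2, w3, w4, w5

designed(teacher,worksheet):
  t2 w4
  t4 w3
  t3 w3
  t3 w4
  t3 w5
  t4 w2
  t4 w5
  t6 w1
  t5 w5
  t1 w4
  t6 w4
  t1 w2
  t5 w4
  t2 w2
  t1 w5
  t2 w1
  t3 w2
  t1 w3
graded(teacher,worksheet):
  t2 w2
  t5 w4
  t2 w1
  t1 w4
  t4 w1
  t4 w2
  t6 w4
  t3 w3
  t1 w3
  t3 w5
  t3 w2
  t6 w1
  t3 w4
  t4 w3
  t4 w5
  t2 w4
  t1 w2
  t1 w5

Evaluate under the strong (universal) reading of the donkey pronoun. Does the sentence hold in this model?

False

"it" takes "a worksheet" as antecedent — a donkey pronoun bound across the clause boundary.
Strong reading: for every (t,w) with designed(t,w), graded(t,w).
Restrictor pairs: (t1,w2) ✓  (t1,w3) ✓  (t1,w4) ✓  (t1,w5) ✓  (t2,w1) ✓  (t2,w2) ✓  (t2,w4) ✓  (t3,w2) ✓  (t3,w3) ✓  (t3,w4) ✓  (t3,w5) ✓  (t4,w2) ✓  (t4,w3) ✓  (t4,w5) ✓  (t5,w4) ✓  (t5,w5) ✗  (t6,w1) ✓  (t6,w4) ✓
Counterexample: (t5,w5) is in designed but fails the scope.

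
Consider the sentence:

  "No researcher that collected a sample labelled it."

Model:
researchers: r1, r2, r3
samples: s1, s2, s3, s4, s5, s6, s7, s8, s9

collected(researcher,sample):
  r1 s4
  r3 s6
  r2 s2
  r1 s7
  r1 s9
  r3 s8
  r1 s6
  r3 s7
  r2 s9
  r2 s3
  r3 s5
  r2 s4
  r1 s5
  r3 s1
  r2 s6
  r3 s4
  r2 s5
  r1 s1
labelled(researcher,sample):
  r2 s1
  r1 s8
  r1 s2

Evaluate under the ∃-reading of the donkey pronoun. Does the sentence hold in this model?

"it" takes "a sample" as antecedent — a donkey pronoun bound across the clause boundary.
Truth condition: for no (r,s) with collected(r,s) does labelled(r,s) hold.
Restrictor pairs — does the scope hold? (r1,s1):fails  (r1,s4):fails  (r1,s5):fails  (r1,s6):fails  (r1,s7):fails  (r1,s9):fails  (r2,s2):fails  (r2,s3):fails  (r2,s4):fails  (r2,s5):fails  (r2,s6):fails  (r2,s9):fails  (r3,s1):fails  (r3,s4):fails  (r3,s5):fails  (r3,s6):fails  (r3,s7):fails  (r3,s8):fails
Scope holds for no restrictor pair, so the sentence is true.

True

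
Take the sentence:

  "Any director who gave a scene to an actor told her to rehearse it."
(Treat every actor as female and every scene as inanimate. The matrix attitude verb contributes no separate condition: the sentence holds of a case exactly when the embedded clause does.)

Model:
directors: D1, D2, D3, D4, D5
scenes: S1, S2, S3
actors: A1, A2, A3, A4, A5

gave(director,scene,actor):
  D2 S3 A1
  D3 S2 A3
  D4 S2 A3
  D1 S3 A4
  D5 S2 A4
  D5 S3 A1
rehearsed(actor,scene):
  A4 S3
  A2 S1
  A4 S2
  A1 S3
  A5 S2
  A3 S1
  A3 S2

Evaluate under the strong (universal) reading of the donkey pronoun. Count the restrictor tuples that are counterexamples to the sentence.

0

"her" takes "an actor" as antecedent and "it" takes "a scene"; both are donkey pronouns co-varying with the restrictor.
Strong reading: for every (d,s,a) with gave(d,s,a), rehearsed(a,s).
Restrictor triples: (D1,S3,A4)→rehearsed(A4,S3) ✓  (D2,S3,A1)→rehearsed(A1,S3) ✓  (D3,S2,A3)→rehearsed(A3,S2) ✓  (D4,S2,A3)→rehearsed(A3,S2) ✓  (D5,S2,A4)→rehearsed(A4,S2) ✓  (D5,S3,A1)→rehearsed(A1,S3) ✓
Counterexamples (restrictor triples failing the scope): 0.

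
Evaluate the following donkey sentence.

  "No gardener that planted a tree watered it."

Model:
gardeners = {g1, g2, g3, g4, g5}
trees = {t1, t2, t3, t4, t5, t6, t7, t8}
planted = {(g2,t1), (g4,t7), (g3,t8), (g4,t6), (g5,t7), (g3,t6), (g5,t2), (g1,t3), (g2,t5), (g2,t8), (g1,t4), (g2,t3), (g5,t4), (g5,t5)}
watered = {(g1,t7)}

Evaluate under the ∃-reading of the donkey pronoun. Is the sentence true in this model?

"it" takes "a tree" as antecedent — a donkey pronoun bound across the clause boundary.
Truth condition: for no (g,t) with planted(g,t) does watered(g,t) hold.
Restrictor pairs — does the scope hold? (g1,t3):fails  (g1,t4):fails  (g2,t1):fails  (g2,t3):fails  (g2,t5):fails  (g2,t8):fails  (g3,t6):fails  (g3,t8):fails  (g4,t6):fails  (g4,t7):fails  (g5,t2):fails  (g5,t4):fails  (g5,t5):fails  (g5,t7):fails
Scope holds for no restrictor pair, so the sentence is true.

True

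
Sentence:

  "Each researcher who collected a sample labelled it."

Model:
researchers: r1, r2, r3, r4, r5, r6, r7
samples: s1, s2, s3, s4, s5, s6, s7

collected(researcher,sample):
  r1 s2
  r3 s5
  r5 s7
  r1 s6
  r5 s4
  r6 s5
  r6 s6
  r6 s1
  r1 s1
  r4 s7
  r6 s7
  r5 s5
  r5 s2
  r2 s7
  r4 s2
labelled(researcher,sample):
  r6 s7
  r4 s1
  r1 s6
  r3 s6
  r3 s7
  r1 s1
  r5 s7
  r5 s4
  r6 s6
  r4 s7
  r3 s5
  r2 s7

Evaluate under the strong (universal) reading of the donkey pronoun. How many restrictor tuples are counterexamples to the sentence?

"it" takes "a sample" as antecedent — a donkey pronoun bound across the clause boundary.
Strong reading: for every (r,s) with collected(r,s), labelled(r,s).
Restrictor pairs: (r1,s1) ✓  (r1,s2) ✗  (r1,s6) ✓  (r2,s7) ✓  (r3,s5) ✓  (r4,s2) ✗  (r4,s7) ✓  (r5,s2) ✗  (r5,s4) ✓  (r5,s5) ✗  (r5,s7) ✓  (r6,s1) ✗  (r6,s5) ✗  (r6,s6) ✓  (r6,s7) ✓
Counterexamples (restrictor pairs failing the scope): 6.

6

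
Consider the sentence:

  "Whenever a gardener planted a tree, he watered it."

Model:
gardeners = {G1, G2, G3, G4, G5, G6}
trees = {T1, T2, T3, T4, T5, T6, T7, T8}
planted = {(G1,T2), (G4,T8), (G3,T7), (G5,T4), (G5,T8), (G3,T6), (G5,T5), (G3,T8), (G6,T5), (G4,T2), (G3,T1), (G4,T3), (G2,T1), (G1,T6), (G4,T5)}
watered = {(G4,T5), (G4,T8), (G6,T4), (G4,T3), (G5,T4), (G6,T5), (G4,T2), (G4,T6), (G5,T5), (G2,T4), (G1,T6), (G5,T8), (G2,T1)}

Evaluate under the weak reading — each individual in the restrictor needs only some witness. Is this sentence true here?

False

"it" takes "a tree" as antecedent — a donkey pronoun bound across the clause boundary.
Weak reading: every gardener g with some planted-tree has at least one planted-tree t such that watered(g,t).
Per gardener: G1:✓  G2:✓  G3:✗  G4:✓  G5:✓  G6:✓
G3 has no witness among its planted-trees.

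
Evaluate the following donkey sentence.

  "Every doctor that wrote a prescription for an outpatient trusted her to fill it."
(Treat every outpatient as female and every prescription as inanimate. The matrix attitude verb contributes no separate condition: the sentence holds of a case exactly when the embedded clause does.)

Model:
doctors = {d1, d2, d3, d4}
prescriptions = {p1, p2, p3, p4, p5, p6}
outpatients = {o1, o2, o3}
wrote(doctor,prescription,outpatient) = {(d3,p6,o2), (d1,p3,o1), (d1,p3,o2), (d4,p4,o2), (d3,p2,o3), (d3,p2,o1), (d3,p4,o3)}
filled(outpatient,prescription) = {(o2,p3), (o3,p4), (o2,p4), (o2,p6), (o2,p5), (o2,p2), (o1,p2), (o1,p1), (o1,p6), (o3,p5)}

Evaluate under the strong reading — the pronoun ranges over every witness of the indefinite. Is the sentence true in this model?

False

"her" takes "an outpatient" as antecedent and "it" takes "a prescription"; both are donkey pronouns co-varying with the restrictor.
Strong reading: for every (d,p,o) with wrote(d,p,o), filled(o,p).
Restrictor triples: (d1,p3,o1)→filled(o1,p3) ✗  (d1,p3,o2)→filled(o2,p3) ✓  (d3,p2,o1)→filled(o1,p2) ✓  (d3,p2,o3)→filled(o3,p2) ✗  (d3,p4,o3)→filled(o3,p4) ✓  (d3,p6,o2)→filled(o2,p6) ✓  (d4,p4,o2)→filled(o2,p4) ✓
Counterexample: (d1,p3,o1) — filled(o1,p3) does not hold.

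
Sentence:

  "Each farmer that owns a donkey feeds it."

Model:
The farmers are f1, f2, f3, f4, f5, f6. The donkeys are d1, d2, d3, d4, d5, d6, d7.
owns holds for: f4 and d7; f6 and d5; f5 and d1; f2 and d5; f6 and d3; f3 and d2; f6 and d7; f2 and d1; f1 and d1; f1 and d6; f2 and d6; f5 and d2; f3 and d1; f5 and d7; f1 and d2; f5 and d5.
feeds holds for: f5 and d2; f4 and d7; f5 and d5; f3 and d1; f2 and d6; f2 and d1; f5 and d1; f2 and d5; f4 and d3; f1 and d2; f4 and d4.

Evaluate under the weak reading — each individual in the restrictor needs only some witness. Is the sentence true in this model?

"it" takes "a donkey" as antecedent — a donkey pronoun bound across the clause boundary.
Weak reading: every farmer f with some owns-donkey has at least one owns-donkey d such that feeds(f,d).
Per farmer: f1:✓  f2:✓  f3:✓  f4:✓  f5:✓  f6:✗
f6 has no witness among its owns-donkeys.

False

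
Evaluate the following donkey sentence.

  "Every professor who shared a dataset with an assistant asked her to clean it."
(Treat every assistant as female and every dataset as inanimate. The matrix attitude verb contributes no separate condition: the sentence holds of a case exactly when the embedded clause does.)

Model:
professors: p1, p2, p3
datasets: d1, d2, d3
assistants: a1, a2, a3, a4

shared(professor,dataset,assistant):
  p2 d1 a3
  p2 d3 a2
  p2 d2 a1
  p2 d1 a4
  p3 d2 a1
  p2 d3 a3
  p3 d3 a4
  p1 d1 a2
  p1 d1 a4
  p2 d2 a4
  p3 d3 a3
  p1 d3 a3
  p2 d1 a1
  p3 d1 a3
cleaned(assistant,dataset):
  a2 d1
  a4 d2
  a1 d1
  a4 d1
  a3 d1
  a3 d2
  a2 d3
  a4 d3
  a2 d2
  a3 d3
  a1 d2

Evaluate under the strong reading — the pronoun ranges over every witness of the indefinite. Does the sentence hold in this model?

True

"her" takes "an assistant" as antecedent and "it" takes "a dataset"; both are donkey pronouns co-varying with the restrictor.
Strong reading: for every (p,d,a) with shared(p,d,a), cleaned(a,d).
Restrictor triples: (p1,d1,a2)→cleaned(a2,d1) ✓  (p1,d1,a4)→cleaned(a4,d1) ✓  (p1,d3,a3)→cleaned(a3,d3) ✓  (p2,d1,a1)→cleaned(a1,d1) ✓  (p2,d1,a3)→cleaned(a3,d1) ✓  (p2,d1,a4)→cleaned(a4,d1) ✓  (p2,d2,a1)→cleaned(a1,d2) ✓  (p2,d2,a4)→cleaned(a4,d2) ✓  (p2,d3,a2)→cleaned(a2,d3) ✓  (p2,d3,a3)→cleaned(a3,d3) ✓  (p3,d1,a3)→cleaned(a3,d1) ✓  (p3,d2,a1)→cleaned(a1,d2) ✓  (p3,d3,a3)→cleaned(a3,d3) ✓  (p3,d3,a4)→cleaned(a4,d3) ✓
Every restrictor triple satisfies the scope.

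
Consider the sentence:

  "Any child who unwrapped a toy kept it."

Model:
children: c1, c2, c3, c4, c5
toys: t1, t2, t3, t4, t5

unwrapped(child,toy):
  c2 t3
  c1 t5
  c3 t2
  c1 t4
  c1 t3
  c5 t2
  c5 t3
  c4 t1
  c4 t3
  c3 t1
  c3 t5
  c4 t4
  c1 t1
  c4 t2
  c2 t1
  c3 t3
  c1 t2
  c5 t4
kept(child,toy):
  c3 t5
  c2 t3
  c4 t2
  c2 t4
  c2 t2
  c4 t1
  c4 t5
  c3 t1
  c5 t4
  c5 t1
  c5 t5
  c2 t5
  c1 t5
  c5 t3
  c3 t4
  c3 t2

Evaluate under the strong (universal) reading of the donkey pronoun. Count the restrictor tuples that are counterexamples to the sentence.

9

"it" takes "a toy" as antecedent — a donkey pronoun bound across the clause boundary.
Strong reading: for every (c,t) with unwrapped(c,t), kept(c,t).
Restrictor pairs: (c1,t1) ✗  (c1,t2) ✗  (c1,t3) ✗  (c1,t4) ✗  (c1,t5) ✓  (c2,t1) ✗  (c2,t3) ✓  (c3,t1) ✓  (c3,t2) ✓  (c3,t3) ✗  (c3,t5) ✓  (c4,t1) ✓  (c4,t2) ✓  (c4,t3) ✗  (c4,t4) ✗  (c5,t2) ✗  (c5,t3) ✓  (c5,t4) ✓
Counterexamples (restrictor pairs failing the scope): 9.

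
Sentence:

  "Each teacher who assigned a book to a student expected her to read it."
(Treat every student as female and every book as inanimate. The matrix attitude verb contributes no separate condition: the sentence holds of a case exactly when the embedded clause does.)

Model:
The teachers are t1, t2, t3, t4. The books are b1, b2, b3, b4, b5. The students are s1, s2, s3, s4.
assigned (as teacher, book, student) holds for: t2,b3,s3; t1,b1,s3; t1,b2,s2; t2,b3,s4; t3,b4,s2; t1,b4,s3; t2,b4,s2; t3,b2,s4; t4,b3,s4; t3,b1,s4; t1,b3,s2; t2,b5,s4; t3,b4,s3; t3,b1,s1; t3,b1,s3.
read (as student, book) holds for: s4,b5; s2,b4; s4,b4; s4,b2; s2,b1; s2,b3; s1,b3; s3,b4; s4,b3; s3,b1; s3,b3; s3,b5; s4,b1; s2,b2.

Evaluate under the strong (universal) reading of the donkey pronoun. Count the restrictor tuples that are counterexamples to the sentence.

1

"her" takes "a student" as antecedent and "it" takes "a book"; both are donkey pronouns co-varying with the restrictor.
Strong reading: for every (t,b,s) with assigned(t,b,s), read(s,b).
Restrictor triples: (t1,b1,s3)→read(s3,b1) ✓  (t1,b2,s2)→read(s2,b2) ✓  (t1,b3,s2)→read(s2,b3) ✓  (t1,b4,s3)→read(s3,b4) ✓  (t2,b3,s3)→read(s3,b3) ✓  (t2,b3,s4)→read(s4,b3) ✓  (t2,b4,s2)→read(s2,b4) ✓  (t2,b5,s4)→read(s4,b5) ✓  (t3,b1,s1)→read(s1,b1) ✗  (t3,b1,s3)→read(s3,b1) ✓  (t3,b1,s4)→read(s4,b1) ✓  (t3,b2,s4)→read(s4,b2) ✓  (t3,b4,s2)→read(s2,b4) ✓  (t3,b4,s3)→read(s3,b4) ✓  (t4,b3,s4)→read(s4,b3) ✓
Counterexamples (restrictor triples failing the scope): 1.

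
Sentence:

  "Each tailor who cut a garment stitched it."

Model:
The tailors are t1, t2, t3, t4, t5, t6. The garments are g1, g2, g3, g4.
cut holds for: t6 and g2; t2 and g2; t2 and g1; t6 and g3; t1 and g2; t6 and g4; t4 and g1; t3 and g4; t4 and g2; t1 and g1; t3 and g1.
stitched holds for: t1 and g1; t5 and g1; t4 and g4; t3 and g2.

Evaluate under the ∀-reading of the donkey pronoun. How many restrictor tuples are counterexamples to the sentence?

"it" takes "a garment" as antecedent — a donkey pronoun bound across the clause boundary.
Strong reading: for every (t,g) with cut(t,g), stitched(t,g).
Restrictor pairs: (t1,g1) ✓  (t1,g2) ✗  (t2,g1) ✗  (t2,g2) ✗  (t3,g1) ✗  (t3,g4) ✗  (t4,g1) ✗  (t4,g2) ✗  (t6,g2) ✗  (t6,g3) ✗  (t6,g4) ✗
Counterexamples (restrictor pairs failing the scope): 10.

10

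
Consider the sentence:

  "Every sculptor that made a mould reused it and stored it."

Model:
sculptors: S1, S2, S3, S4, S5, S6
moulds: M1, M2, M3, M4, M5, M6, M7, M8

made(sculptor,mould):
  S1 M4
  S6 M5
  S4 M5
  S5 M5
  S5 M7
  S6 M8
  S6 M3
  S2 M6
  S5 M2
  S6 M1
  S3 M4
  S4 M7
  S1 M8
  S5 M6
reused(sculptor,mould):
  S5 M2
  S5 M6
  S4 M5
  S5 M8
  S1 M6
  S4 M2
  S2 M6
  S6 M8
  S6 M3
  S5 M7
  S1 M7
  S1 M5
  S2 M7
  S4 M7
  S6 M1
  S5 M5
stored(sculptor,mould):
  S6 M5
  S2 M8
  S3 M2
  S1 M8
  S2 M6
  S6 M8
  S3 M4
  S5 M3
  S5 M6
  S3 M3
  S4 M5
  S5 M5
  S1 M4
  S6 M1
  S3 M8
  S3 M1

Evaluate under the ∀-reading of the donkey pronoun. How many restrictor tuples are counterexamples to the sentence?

8

"it" takes "a mould" as antecedent — a donkey pronoun bound across the clause boundary.
Strong reading: for every (s,m) with made(s,m), reused(s,m) ∧ stored(s,m).
Restrictor pairs: (S1,M4) ✗  (S1,M8) ✗  (S2,M6) ✓  (S3,M4) ✗  (S4,M5) ✓  (S4,M7) ✗  (S5,M2) ✗  (S5,M5) ✓  (S5,M6) ✓  (S5,M7) ✗  (S6,M1) ✓  (S6,M3) ✗  (S6,M5) ✗  (S6,M8) ✓
Counterexamples (restrictor pairs failing the scope): 8.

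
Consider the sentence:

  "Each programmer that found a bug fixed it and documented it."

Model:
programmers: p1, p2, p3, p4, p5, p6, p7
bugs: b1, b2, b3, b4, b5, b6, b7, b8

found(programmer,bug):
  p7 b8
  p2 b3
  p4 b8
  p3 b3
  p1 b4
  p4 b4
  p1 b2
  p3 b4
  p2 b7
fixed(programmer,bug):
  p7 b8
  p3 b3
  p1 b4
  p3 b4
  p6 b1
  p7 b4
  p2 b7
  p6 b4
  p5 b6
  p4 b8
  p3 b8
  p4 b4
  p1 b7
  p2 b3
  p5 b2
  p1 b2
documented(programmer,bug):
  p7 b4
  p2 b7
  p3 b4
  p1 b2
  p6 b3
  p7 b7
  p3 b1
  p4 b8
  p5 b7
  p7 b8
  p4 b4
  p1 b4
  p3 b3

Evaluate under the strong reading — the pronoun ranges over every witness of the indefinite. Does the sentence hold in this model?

"it" takes "a bug" as antecedent — a donkey pronoun bound across the clause boundary.
Strong reading: for every (p,b) with found(p,b), fixed(p,b) ∧ documented(p,b).
Restrictor pairs: (p1,b2) ✓  (p1,b4) ✓  (p2,b3) ✗  (p2,b7) ✓  (p3,b3) ✓  (p3,b4) ✓  (p4,b4) ✓  (p4,b8) ✓  (p7,b8) ✓
Counterexample: (p2,b3) is in found but fails the scope.

False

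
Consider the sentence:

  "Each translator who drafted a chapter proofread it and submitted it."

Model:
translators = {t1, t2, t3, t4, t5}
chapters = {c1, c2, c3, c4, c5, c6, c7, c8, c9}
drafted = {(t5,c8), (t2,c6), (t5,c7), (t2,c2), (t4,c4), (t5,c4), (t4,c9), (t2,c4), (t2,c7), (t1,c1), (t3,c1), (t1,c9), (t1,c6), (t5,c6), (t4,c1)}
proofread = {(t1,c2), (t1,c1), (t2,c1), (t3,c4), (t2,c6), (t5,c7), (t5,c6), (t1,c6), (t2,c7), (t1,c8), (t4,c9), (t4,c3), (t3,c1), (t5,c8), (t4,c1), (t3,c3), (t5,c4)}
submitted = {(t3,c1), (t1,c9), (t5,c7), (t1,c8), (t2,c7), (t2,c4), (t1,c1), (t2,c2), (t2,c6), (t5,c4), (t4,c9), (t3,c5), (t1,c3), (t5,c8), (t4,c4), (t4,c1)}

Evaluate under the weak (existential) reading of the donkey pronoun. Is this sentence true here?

True

"it" takes "a chapter" as antecedent — a donkey pronoun bound across the clause boundary.
Weak reading: every translator t with some drafted-chapter has at least one drafted-chapter c such that proofread(t,c) ∧ submitted(t,c).
Per translator: t1:✓  t2:✓  t3:✓  t4:✓  t5:✓
Every translator in the restrictor has a witness.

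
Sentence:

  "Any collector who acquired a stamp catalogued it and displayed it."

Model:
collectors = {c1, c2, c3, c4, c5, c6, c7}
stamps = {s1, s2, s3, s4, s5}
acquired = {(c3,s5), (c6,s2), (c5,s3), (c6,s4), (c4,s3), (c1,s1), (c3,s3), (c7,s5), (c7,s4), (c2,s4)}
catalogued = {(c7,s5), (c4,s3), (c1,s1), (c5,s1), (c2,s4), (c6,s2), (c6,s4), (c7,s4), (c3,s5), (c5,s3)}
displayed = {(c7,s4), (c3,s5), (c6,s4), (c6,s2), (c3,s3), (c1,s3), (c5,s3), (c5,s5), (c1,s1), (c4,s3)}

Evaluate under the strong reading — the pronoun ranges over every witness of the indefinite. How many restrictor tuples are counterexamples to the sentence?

3

"it" takes "a stamp" as antecedent — a donkey pronoun bound across the clause boundary.
Strong reading: for every (c,s) with acquired(c,s), catalogued(c,s) ∧ displayed(c,s).
Restrictor pairs: (c1,s1) ✓  (c2,s4) ✗  (c3,s3) ✗  (c3,s5) ✓  (c4,s3) ✓  (c5,s3) ✓  (c6,s2) ✓  (c6,s4) ✓  (c7,s4) ✓  (c7,s5) ✗
Counterexamples (restrictor pairs failing the scope): 3.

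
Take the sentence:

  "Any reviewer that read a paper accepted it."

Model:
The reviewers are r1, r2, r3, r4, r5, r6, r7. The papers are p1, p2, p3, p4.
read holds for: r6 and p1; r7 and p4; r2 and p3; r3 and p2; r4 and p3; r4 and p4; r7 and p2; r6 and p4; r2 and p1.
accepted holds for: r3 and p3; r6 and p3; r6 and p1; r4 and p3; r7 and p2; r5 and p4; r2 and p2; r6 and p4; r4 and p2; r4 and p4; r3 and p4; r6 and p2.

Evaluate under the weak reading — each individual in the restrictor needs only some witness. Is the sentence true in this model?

False

"it" takes "a paper" as antecedent — a donkey pronoun bound across the clause boundary.
Weak reading: every reviewer r with some read-paper has at least one read-paper p such that accepted(r,p).
Per reviewer: r2:✗  r3:✗  r4:✓  r6:✓  r7:✓
r2 has no witness among its read-papers.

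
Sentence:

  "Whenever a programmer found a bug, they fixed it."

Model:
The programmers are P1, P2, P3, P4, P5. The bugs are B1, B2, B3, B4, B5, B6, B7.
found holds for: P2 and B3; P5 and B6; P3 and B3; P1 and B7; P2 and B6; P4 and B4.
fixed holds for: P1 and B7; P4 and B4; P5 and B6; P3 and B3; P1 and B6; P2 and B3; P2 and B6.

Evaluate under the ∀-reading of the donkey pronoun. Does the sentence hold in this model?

"it" takes "a bug" as antecedent — a donkey pronoun bound across the clause boundary.
Strong reading: for every (p,b) with found(p,b), fixed(p,b).
Restrictor pairs: (P1,B7) ✓  (P2,B3) ✓  (P2,B6) ✓  (P3,B3) ✓  (P4,B4) ✓  (P5,B6) ✓
Every restrictor pair satisfies the scope.

True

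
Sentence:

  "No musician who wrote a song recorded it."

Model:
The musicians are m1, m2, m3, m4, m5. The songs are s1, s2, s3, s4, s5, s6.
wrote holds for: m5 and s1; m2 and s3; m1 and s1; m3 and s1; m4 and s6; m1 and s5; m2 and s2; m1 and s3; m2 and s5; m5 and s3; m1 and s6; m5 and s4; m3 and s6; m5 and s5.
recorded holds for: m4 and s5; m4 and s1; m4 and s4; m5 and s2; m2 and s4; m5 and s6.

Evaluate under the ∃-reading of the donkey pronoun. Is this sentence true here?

"it" takes "a song" as antecedent — a donkey pronoun bound across the clause boundary.
Truth condition: for no (m,s) with wrote(m,s) does recorded(m,s) hold.
Restrictor pairs — does the scope hold? (m1,s1):fails  (m1,s3):fails  (m1,s5):fails  (m1,s6):fails  (m2,s2):fails  (m2,s3):fails  (m2,s5):fails  (m3,s1):fails  (m3,s6):fails  (m4,s6):fails  (m5,s1):fails  (m5,s3):fails  (m5,s4):fails  (m5,s5):fails
Scope holds for no restrictor pair, so the sentence is true.

True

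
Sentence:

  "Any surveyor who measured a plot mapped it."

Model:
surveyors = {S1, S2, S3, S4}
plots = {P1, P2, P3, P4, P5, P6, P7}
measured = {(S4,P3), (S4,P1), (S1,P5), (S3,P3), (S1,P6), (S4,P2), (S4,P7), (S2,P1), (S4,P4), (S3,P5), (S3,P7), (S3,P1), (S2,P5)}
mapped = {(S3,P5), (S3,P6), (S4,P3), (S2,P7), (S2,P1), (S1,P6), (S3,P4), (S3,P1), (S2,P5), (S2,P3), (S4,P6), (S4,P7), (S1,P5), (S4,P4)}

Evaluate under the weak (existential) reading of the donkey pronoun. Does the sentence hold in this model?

True

"it" takes "a plot" as antecedent — a donkey pronoun bound across the clause boundary.
Weak reading: every surveyor s with some measured-plot has at least one measured-plot p such that mapped(s,p).
Per surveyor: S1:✓  S2:✓  S3:✓  S4:✓
Every surveyor in the restrictor has a witness.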